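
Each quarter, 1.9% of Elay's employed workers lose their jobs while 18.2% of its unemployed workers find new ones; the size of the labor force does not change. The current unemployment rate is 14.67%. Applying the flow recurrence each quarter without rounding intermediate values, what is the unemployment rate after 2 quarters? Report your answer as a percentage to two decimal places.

Unemployment rate after two quarters ≈ 12.78%.

With a fixed labor force, u_{t+1} = u_t + s·(1−u_t) − f·u_t = u_t·(1−s−f) + s.
Here 1−s−f = 0.799 and s = 0.019.
u_1 = 0.146700 × 0.799 + 0.019 = 0.136213.
u_2 = 0.136213 × 0.799 + 0.019 = 0.127834.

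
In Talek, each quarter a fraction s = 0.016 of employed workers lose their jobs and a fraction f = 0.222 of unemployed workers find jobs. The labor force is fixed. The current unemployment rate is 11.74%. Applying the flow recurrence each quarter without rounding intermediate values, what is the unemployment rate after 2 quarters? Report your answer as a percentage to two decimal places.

Unemployment rate after two quarters ≈ 9.64%.

With a fixed labor force, u_{t+1} = u_t + s·(1−u_t) − f·u_t = u_t·(1−s−f) + s.
Here 1−s−f = 0.762 and s = 0.016.
u_1 = 0.117400 × 0.762 + 0.016 = 0.105459.
u_2 = 0.105459 × 0.762 + 0.016 = 0.096360.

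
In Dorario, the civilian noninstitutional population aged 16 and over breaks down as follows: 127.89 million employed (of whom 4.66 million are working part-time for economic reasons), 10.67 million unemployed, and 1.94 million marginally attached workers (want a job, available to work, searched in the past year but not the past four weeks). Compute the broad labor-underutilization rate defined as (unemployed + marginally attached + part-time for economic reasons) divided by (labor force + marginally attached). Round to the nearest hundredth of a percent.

Labor force = 127.89 + 10.67 = 138.56 million.
Numerator = 10.67 + 1.94 + 4.66 = 17.27 million.
Denominator = 138.56 + 1.94 = 140.50 million.
Broad rate = 17.27 / 140.50 = 12.29%.

Broad underutilization rate ≈ 12.29%.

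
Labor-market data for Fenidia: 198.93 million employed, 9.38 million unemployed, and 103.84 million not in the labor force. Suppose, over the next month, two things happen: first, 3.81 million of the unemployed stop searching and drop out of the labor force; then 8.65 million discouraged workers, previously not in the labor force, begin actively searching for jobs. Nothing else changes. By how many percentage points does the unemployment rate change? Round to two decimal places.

Initially, labor force = 198.93 + 9.38 = 208.31 million, so u = 9.38/208.31 = 4.50%.
After the first change, unemployed and labor force both fall by 3.81 → E = 198.93, U = 5.57, labor force = 204.50 million.
After the second change, unemployed and labor force both rise by 8.65 → E = 198.93, U = 14.22, labor force = 213.15 million.
New unemployment rate = 14.22 / 213.15 = 6.67%.
Change = 6.67% − 4.50% = +2.17 percentage points.

The unemployment rate changes by +2.17 percentage points.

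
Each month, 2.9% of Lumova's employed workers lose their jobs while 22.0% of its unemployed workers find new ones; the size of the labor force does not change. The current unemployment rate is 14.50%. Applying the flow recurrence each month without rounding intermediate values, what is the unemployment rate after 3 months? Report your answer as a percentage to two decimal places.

Unemployment rate after three months ≈ 12.86%.

With a fixed labor force, u_{t+1} = u_t + s·(1−u_t) − f·u_t = u_t·(1−s−f) + s.
Here 1−s−f = 0.751 and s = 0.029.
u_1 = 0.145000 × 0.751 + 0.029 = 0.137895.
u_2 = 0.137895 × 0.751 + 0.029 = 0.132559.
u_3 = 0.132559 × 0.751 + 0.029 = 0.128552.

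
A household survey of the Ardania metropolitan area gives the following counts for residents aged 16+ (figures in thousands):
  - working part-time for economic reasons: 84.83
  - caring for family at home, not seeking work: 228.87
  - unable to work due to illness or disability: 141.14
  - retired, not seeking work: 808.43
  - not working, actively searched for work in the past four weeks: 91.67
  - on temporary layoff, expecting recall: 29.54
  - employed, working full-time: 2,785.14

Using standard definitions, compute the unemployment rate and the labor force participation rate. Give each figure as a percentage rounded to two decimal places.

Unemployment rate ≈ 4.05%; labor force participation rate ≈ 71.74%.

Employed = 84.83 + 2,785.14 = 2,869.97 thousand (anyone who worked, including part-time for economic reasons, counts as employed).
Unemployed = 91.67 + 29.54 = 121.21 thousand (jobless and actively searching, or on temporary layoff).
Labor force = 2,869.97 + 121.21 = 2,991.18 thousand.
Not in labor force = 228.87 + 141.14 + 808.43 = 1,178.44 thousand (those not working and not actively searching are outside the labor force).
Civilian working-age population = 2,991.18 + 1,178.44 = 4,169.62 thousand.
Unemployment rate = 121.21 / 2,991.18 = 4.05%.
Labor force participation rate = 2,991.18 / 4,169.62 = 71.74%.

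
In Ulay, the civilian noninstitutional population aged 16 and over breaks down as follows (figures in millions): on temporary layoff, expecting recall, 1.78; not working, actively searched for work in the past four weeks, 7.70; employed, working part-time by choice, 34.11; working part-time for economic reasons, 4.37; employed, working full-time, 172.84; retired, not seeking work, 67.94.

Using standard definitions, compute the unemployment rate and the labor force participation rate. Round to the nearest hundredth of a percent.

Employed = 34.11 + 4.37 + 172.84 = 211.32 million (anyone who worked, including part-time for economic reasons, counts as employed).
Unemployed = 1.78 + 7.70 = 9.48 million (jobless and actively searching, or on temporary layoff).
Labor force = 211.32 + 9.48 = 220.80 million.
Not in labor force = 67.94 million (those not working and not actively searching are outside the labor force).
Civilian working-age population = 220.80 + 67.94 = 288.74 million.
Unemployment rate = 9.48 / 220.80 = 4.29%.
Labor force participation rate = 220.80 / 288.74 = 76.47%.

Unemployment rate ≈ 4.29%; labor force participation rate ≈ 76.47%.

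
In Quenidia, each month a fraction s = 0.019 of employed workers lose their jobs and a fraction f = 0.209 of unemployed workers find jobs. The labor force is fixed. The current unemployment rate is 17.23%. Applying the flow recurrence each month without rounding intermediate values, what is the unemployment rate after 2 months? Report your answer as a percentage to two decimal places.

Unemployment rate after two months ≈ 13.64%.

With a fixed labor force, u_{t+1} = u_t + s·(1−u_t) − f·u_t = u_t·(1−s−f) + s.
Here 1−s−f = 0.772 and s = 0.019.
u_1 = 0.172300 × 0.772 + 0.019 = 0.152016.
u_2 = 0.152016 × 0.772 + 0.019 = 0.136356.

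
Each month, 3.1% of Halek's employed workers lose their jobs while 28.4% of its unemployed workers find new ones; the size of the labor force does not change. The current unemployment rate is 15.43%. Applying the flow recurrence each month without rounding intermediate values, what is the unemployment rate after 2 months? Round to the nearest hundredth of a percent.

Unemployment rate after two months ≈ 12.46%.

With a fixed labor force, u_{t+1} = u_t + s·(1−u_t) − f·u_t = u_t·(1−s−f) + s.
Here 1−s−f = 0.685 and s = 0.031.
u_1 = 0.154300 × 0.685 + 0.031 = 0.136695.
u_2 = 0.136695 × 0.685 + 0.031 = 0.124636.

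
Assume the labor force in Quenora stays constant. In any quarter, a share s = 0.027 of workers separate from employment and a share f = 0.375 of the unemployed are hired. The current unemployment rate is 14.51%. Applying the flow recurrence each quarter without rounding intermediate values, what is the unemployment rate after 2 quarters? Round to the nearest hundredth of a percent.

Unemployment rate after two quarters ≈ 9.50%.

With a fixed labor force, u_{t+1} = u_t + s·(1−u_t) − f·u_t = u_t·(1−s−f) + s.
Here 1−s−f = 0.598 and s = 0.027.
u_1 = 0.145100 × 0.598 + 0.027 = 0.113770.
u_2 = 0.113770 × 0.598 + 0.027 = 0.095034.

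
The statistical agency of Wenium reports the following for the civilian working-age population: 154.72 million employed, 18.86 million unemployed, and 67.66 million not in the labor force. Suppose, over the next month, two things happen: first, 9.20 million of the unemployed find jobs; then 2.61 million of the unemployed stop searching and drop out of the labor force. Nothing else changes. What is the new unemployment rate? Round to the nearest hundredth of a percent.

New unemployment rate ≈ 4.12%.

Initially, labor force = 154.72 + 18.86 = 173.58 million, so u = 18.86/173.58 = 10.87%.
After the first change, unemployed falls and employed rises by 9.20; labor force unchanged → E = 163.92, U = 9.66, labor force = 173.58 million.
After the second change, unemployed and labor force both fall by 2.61 → E = 163.92, U = 7.05, labor force = 170.97 million.
New unemployment rate = 7.05 / 170.97 = 4.12%.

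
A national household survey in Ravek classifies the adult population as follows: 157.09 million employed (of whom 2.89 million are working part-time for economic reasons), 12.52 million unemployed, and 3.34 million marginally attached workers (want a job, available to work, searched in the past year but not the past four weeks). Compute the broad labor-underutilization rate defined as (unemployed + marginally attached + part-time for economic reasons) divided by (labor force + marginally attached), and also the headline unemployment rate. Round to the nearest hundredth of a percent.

Broad underutilization rate ≈ 10.84%; headline unemployment rate ≈ 7.38%.

Labor force = 157.09 + 12.52 = 169.61 million.
Numerator = 12.52 + 3.34 + 2.89 = 18.75 million.
Denominator = 169.61 + 3.34 = 172.95 million.
Broad rate = 18.75 / 172.95 = 10.84%.
Headline unemployment rate = 12.52 / 169.61 = 7.38%.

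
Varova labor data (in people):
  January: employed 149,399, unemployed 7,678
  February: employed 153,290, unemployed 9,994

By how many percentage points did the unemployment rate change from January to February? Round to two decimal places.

The unemployment rate changed by +1.23 percentage points.

January: labor force = 149,399 + 7,678 = 157,077; u = 7,678/157,077 = 4.89%.
February: labor force = 153,290 + 9,994 = 163,284; u = 9,994/163,284 = 6.12%.
Change = 6.12% − 4.89% = +1.23 pp.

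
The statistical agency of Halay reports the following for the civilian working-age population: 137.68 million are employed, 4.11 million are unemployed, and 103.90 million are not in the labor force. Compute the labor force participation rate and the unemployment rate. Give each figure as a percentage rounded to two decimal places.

Labor force = employed + unemployed = 137.68 + 4.11 = 141.79 million.
Working-age population = 141.79 + 103.90 = 245.69 million.
Unemployment rate = 4.11 / 141.79 = 2.90%.
Labor force participation rate = 141.79 / 245.69 = 57.71%.

Labor force participation rate ≈ 57.71%; unemployment rate ≈ 2.90%.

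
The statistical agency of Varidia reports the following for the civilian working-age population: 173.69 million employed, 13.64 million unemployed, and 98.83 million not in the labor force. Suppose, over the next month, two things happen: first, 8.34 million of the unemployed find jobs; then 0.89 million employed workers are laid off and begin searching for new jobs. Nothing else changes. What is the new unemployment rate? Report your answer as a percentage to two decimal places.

Initially, labor force = 173.69 + 13.64 = 187.33 million, so u = 13.64/187.33 = 7.28%.
After the first change, unemployed falls and employed rises by 8.34; labor force unchanged → E = 182.03, U = 5.30, labor force = 187.33 million.
After the second change, employed falls and unemployed rises by 0.89; labor force unchanged → E = 181.14, U = 6.19, labor force = 187.33 million.
New unemployment rate = 6.19 / 187.33 = 3.30%.

New unemployment rate ≈ 3.30%.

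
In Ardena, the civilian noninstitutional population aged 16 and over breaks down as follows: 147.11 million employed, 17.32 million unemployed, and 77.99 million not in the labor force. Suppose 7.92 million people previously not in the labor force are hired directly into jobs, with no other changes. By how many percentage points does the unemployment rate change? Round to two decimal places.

The unemployment rate changes by −0.48 percentage points.

Initially, labor force = 147.11 + 17.32 = 164.43 million, so u = 17.32/164.43 = 10.53%.
After the change, employed and labor force both rise by 7.92; unemployed unchanged → E = 155.03, U = 17.32, labor force = 172.35 million.
New unemployment rate = 17.32 / 172.35 = 10.05%.
Change = 10.05% − 10.53% = −0.48 percentage points.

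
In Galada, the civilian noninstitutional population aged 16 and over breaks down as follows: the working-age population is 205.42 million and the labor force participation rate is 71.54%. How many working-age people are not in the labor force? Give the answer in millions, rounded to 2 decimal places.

About 58.46 million are not in the labor force.

Share not in the labor force = 1 − 0.7154 = 0.2846.
Not in labor force = 0.2846 × 205.42 ≈ 58.46 million.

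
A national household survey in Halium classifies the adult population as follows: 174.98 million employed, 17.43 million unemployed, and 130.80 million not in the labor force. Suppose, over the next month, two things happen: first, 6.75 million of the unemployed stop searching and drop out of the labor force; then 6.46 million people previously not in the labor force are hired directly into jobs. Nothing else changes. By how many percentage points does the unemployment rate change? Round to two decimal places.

Initially, labor force = 174.98 + 17.43 = 192.41 million, so u = 17.43/192.41 = 9.06%.
After the first change, unemployed and labor force both fall by 6.75 → E = 174.98, U = 10.68, labor force = 185.66 million.
After the second change, employed and labor force both rise by 6.46; unemployed unchanged → E = 181.44, U = 10.68, labor force = 192.12 million.
New unemployment rate = 10.68 / 192.12 = 5.56%.
Change = 5.56% − 9.06% = −3.50 percentage points.

The unemployment rate changes by −3.50 percentage points.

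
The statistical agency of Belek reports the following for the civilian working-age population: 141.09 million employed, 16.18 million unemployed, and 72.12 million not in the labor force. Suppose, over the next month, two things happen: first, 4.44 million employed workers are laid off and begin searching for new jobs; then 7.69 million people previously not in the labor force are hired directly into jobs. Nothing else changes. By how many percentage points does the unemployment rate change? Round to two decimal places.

The unemployment rate changes by +2.21 percentage points.

Initially, labor force = 141.09 + 16.18 = 157.27 million, so u = 16.18/157.27 = 10.29%.
After the first change, employed falls and unemployed rises by 4.44; labor force unchanged → E = 136.65, U = 20.62, labor force = 157.27 million.
After the second change, employed and labor force both rise by 7.69; unemployed unchanged → E = 144.34, U = 20.62, labor force = 164.96 million.
New unemployment rate = 20.62 / 164.96 = 12.50%.
Change = 12.50% − 10.29% = +2.21 percentage points.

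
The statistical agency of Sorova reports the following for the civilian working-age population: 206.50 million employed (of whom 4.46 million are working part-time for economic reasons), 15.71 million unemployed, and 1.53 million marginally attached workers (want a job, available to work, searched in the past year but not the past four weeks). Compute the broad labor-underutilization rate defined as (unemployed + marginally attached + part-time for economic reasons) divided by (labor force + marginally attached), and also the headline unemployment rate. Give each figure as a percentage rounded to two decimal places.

Broad underutilization rate ≈ 9.70%; headline unemployment rate ≈ 7.07%.

Labor force = 206.50 + 15.71 = 222.21 million.
Numerator = 15.71 + 1.53 + 4.46 = 21.70 million.
Denominator = 222.21 + 1.53 = 223.74 million.
Broad rate = 21.70 / 223.74 = 9.70%.
Headline unemployment rate = 15.71 / 222.21 = 7.07%.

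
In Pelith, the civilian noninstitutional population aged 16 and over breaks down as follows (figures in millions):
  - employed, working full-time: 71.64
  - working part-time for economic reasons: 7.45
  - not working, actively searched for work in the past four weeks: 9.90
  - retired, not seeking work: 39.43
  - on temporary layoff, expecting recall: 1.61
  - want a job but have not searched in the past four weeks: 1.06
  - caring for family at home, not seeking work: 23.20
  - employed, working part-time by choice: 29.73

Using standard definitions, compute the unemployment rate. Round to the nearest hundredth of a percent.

Unemployment rate ≈ 9.57%.

Employed = 71.64 + 7.45 + 29.73 = 108.82 million (anyone who worked, including part-time for economic reasons, counts as employed).
Unemployed = 9.90 + 1.61 = 11.51 million (jobless and actively searching, or on temporary layoff).
Labor force = 108.82 + 11.51 = 120.33 million.
Unemployment rate = 11.51 / 120.33 = 9.57%.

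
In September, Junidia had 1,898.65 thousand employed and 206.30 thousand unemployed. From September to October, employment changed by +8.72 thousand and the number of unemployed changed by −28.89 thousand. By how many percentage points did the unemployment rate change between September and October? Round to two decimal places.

The unemployment rate changed by −1.29 percentage points.

September: labor force = 1,898.65 + 206.30 = 2,104.95; u = 206.30/2,104.95 = 9.80%.
October: labor force = 1,907.37 + 177.41 = 2,084.78; u = 177.41/2,084.78 = 8.51%.
Change = 8.51% − 9.80% = −1.29 pp.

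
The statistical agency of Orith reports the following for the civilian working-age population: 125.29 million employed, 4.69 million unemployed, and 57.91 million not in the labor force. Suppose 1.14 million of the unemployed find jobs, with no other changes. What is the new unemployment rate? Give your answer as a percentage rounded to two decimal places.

New unemployment rate ≈ 2.73%.

Initially, labor force = 125.29 + 4.69 = 129.98 million, so u = 4.69/129.98 = 3.61%.
After the change, unemployed falls and employed rises by 1.14; labor force unchanged → E = 126.43, U = 3.55, labor force = 129.98 million.
New unemployment rate = 3.55 / 129.98 = 2.73%.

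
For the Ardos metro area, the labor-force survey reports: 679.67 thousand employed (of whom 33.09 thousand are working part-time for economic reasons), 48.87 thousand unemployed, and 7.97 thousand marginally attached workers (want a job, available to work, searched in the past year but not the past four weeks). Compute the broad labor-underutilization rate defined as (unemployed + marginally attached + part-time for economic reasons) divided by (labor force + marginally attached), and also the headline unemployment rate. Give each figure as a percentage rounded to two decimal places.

Labor force = 679.67 + 48.87 = 728.54 thousand.
Numerator = 48.87 + 7.97 + 33.09 = 89.93 thousand.
Denominator = 728.54 + 7.97 = 736.51 thousand.
Broad rate = 89.93 / 736.51 = 12.21%.
Headline unemployment rate = 48.87 / 728.54 = 6.71%.

Broad underutilization rate ≈ 12.21%; headline unemployment rate ≈ 6.71%.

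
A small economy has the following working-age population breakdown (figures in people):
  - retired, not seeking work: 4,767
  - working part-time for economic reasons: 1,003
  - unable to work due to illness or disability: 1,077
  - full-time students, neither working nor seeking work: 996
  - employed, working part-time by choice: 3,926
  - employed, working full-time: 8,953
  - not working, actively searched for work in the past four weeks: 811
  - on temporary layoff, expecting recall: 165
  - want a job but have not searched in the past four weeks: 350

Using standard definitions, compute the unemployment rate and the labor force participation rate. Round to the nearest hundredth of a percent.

Employed = 1,003 + 3,926 + 8,953 = 13,882 (anyone who worked, including part-time for economic reasons, counts as employed).
Unemployed = 811 + 165 = 976 (jobless and actively searching, or on temporary layoff).
Labor force = 13,882 + 976 = 14,858.
Not in labor force = 4,767 + 1,077 + 996 + 350 = 7,190 (those not working and not actively searching are outside the labor force — including those who want a job but have given up searching).
Civilian working-age population = 14,858 + 7,190 = 22,048.
Unemployment rate = 976 / 14,858 = 6.57%.
Labor force participation rate = 14,858 / 22,048 = 67.39%.

Unemployment rate ≈ 6.57%; labor force participation rate ≈ 67.39%.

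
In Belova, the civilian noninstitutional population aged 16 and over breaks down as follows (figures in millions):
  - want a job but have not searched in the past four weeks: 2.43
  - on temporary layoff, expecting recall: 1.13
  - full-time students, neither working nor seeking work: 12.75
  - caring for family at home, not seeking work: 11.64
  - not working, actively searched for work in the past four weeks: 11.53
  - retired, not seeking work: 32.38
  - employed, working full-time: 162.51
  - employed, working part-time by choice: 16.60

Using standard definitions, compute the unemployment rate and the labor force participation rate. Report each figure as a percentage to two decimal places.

Unemployment rate ≈ 6.60%; labor force participation rate ≈ 76.41%.

Employed = 162.51 + 16.60 = 179.11 million.
Unemployed = 1.13 + 11.53 = 12.66 million (jobless and actively searching, or on temporary layoff).
Labor force = 179.11 + 12.66 = 191.77 million.
Not in labor force = 2.43 + 12.75 + 11.64 + 32.38 = 59.20 million (those not working and not actively searching are outside the labor force — including those who want a job but have given up searching).
Civilian working-age population = 191.77 + 59.20 = 250.97 million.
Unemployment rate = 12.66 / 191.77 = 6.60%.
Labor force participation rate = 191.77 / 250.97 = 76.41%.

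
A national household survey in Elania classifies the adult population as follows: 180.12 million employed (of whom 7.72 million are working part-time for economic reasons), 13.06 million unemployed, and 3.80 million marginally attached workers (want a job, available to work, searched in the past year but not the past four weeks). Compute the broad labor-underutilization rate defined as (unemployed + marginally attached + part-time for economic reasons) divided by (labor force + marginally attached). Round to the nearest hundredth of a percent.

Labor force = 180.12 + 13.06 = 193.18 million.
Numerator = 13.06 + 3.80 + 7.72 = 24.58 million.
Denominator = 193.18 + 3.80 = 196.98 million.
Broad rate = 24.58 / 196.98 = 12.48%.

Broad underutilization rate ≈ 12.48%.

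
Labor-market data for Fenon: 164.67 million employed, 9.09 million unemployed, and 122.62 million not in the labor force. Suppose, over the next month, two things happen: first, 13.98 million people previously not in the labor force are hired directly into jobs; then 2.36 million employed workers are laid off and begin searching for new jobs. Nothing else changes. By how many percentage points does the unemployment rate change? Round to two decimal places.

Initially, labor force = 164.67 + 9.09 = 173.76 million, so u = 9.09/173.76 = 5.23%.
After the first change, employed and labor force both rise by 13.98; unemployed unchanged → E = 178.65, U = 9.09, labor force = 187.74 million.
After the second change, employed falls and unemployed rises by 2.36; labor force unchanged → E = 176.29, U = 11.45, labor force = 187.74 million.
New unemployment rate = 11.45 / 187.74 = 6.10%.
Change = 6.10% − 5.23% = +0.87 percentage points.

The unemployment rate changes by +0.87 percentage points.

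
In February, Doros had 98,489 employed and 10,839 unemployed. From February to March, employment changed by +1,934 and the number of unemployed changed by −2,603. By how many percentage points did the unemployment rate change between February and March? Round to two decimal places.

The unemployment rate changed by −2.33 percentage points.

February: labor force = 98,489 + 10,839 = 109,328; u = 10,839/109,328 = 9.91%.
March: labor force = 100,423 + 8,236 = 108,659; u = 8,236/108,659 = 7.58%.
Change = 7.58% − 9.91% = −2.33 pp.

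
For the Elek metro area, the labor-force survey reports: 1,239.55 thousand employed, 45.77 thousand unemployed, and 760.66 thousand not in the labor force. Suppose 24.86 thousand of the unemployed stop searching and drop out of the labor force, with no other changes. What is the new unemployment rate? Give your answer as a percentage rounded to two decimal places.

New unemployment rate ≈ 1.66%.

Initially, labor force = 1,239.55 + 45.77 = 1,285.32 thousand, so u = 45.77/1,285.32 = 3.56%.
After the change, unemployed and labor force both fall by 24.86 → E = 1,239.55, U = 20.91, labor force = 1,260.46 thousand.
New unemployment rate = 20.91 / 1,260.46 = 1.66%.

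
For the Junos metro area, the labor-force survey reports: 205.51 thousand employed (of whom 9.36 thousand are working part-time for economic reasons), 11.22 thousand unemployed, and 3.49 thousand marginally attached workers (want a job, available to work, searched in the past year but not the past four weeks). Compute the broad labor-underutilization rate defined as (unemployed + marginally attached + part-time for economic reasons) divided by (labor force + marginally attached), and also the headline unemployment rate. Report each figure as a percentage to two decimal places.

Labor force = 205.51 + 11.22 = 216.73 thousand.
Numerator = 11.22 + 3.49 + 9.36 = 24.07 thousand.
Denominator = 216.73 + 3.49 = 220.22 thousand.
Broad rate = 24.07 / 220.22 = 10.93%.
Headline unemployment rate = 11.22 / 216.73 = 5.18%.

Broad underutilization rate ≈ 10.93%; headline unemployment rate ≈ 5.18%.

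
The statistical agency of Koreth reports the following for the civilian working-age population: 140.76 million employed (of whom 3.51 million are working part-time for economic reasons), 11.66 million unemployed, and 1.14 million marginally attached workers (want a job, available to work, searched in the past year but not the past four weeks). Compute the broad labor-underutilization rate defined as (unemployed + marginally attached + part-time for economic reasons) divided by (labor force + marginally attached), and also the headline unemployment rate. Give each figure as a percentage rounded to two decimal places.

Labor force = 140.76 + 11.66 = 152.42 million.
Numerator = 11.66 + 1.14 + 3.51 = 16.31 million.
Denominator = 152.42 + 1.14 = 153.56 million.
Broad rate = 16.31 / 153.56 = 10.62%.
Headline unemployment rate = 11.66 / 152.42 = 7.65%.

Broad underutilization rate ≈ 10.62%; headline unemployment rate ≈ 7.65%.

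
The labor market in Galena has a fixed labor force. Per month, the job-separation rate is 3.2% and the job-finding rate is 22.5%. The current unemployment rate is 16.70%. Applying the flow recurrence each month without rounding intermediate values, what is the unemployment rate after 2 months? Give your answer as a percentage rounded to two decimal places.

Unemployment rate after two months ≈ 14.80%.

With a fixed labor force, u_{t+1} = u_t + s·(1−u_t) − f·u_t = u_t·(1−s−f) + s.
Here 1−s−f = 0.743 and s = 0.032.
u_1 = 0.167000 × 0.743 + 0.032 = 0.156081.
u_2 = 0.156081 × 0.743 + 0.032 = 0.147968.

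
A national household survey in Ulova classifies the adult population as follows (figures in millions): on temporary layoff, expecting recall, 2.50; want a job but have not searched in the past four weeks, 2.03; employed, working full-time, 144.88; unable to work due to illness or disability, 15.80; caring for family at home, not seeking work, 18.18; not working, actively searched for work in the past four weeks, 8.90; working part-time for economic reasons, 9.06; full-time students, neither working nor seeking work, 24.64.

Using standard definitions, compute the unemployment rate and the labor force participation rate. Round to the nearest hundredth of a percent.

Employed = 144.88 + 9.06 = 153.94 million (anyone who worked, including part-time for economic reasons, counts as employed).
Unemployed = 2.50 + 8.90 = 11.40 million (jobless and actively searching, or on temporary layoff).
Labor force = 153.94 + 11.40 = 165.34 million.
Not in labor force = 2.03 + 15.80 + 18.18 + 24.64 = 60.65 million (those not working and not actively searching are outside the labor force — including those who want a job but have given up searching).
Civilian working-age population = 165.34 + 60.65 = 225.99 million.
Unemployment rate = 11.40 / 165.34 = 6.89%.
Labor force participation rate = 165.34 / 225.99 = 73.16%.

Unemployment rate ≈ 6.89%; labor force participation rate ≈ 73.16%.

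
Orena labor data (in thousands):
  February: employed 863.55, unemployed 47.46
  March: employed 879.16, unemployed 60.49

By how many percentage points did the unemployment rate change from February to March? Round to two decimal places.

The unemployment rate changed by +1.23 percentage points.

February: labor force = 863.55 + 47.46 = 911.01; u = 47.46/911.01 = 5.21%.
March: labor force = 879.16 + 60.49 = 939.65; u = 60.49/939.65 = 6.44%.
Change = 6.44% − 5.21% = +1.23 pp.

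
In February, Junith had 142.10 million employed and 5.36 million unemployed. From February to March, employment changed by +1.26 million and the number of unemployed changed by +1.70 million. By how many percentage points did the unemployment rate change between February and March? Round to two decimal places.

The unemployment rate changed by +1.06 percentage points.

February: labor force = 142.10 + 5.36 = 147.46; u = 5.36/147.46 = 3.63%.
March: labor force = 143.36 + 7.06 = 150.42; u = 7.06/150.42 = 4.69%.
Change = 4.69% − 3.63% = +1.06 pp.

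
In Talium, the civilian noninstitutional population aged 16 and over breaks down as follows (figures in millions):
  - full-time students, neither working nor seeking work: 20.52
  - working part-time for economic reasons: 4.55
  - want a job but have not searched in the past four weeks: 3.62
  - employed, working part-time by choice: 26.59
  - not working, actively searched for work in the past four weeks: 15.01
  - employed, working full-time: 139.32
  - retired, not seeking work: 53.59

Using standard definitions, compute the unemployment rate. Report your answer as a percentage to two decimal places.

Employed = 4.55 + 26.59 + 139.32 = 170.46 million (anyone who worked, including part-time for economic reasons, counts as employed).
Unemployed = 15.01 million.
Labor force = 170.46 + 15.01 = 185.47 million.
Unemployment rate = 15.01 / 185.47 = 8.09%.

Unemployment rate ≈ 8.09%.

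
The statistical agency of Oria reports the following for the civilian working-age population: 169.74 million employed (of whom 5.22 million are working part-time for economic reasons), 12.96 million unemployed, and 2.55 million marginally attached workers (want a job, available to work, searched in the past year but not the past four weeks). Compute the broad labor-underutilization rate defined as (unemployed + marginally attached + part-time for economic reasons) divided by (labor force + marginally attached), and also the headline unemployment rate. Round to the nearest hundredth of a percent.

Labor force = 169.74 + 12.96 = 182.70 million.
Numerator = 12.96 + 2.55 + 5.22 = 20.73 million.
Denominator = 182.70 + 2.55 = 185.25 million.
Broad rate = 20.73 / 185.25 = 11.19%.
Headline unemployment rate = 12.96 / 182.70 = 7.09%.

Broad underutilization rate ≈ 11.19%; headline unemployment rate ≈ 7.09%.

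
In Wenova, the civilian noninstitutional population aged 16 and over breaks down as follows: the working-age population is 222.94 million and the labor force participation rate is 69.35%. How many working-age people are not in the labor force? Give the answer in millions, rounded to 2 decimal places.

About 68.33 million are not in the labor force.

Share not in the labor force = 1 − 0.6935 = 0.3065.
Not in labor force = 0.3065 × 222.94 ≈ 68.33 million.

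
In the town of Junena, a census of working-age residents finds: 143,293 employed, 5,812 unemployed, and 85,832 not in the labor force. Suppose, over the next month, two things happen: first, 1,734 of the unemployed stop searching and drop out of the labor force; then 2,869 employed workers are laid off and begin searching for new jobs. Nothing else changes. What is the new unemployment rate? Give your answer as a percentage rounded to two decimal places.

Initially, labor force = 143,293 + 5,812 = 149,105, so u = 5,812/149,105 = 3.90%.
After the first change, unemployed and labor force both fall by 1,734 → E = 143,293, U = 4,078, labor force = 147,371.
After the second change, employed falls and unemployed rises by 2,869; labor force unchanged → E = 140,424, U = 6,947, labor force = 147,371.
New unemployment rate = 6,947 / 147,371 = 4.71%.

New unemployment rate ≈ 4.71%.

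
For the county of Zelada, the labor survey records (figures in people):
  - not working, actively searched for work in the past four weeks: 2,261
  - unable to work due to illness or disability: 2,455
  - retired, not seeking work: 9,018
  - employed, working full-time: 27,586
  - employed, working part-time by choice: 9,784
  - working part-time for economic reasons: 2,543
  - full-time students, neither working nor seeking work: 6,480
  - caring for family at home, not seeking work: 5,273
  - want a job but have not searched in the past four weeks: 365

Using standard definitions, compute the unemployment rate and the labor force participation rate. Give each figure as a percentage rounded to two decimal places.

Employed = 27,586 + 9,784 + 2,543 = 39,913 (anyone who worked, including part-time for economic reasons, counts as employed).
Unemployed = 2,261.
Labor force = 39,913 + 2,261 = 42,174.
Not in labor force = 2,455 + 9,018 + 6,480 + 5,273 + 365 = 23,591 (those not working and not actively searching are outside the labor force — including those who want a job but have given up searching).
Civilian working-age population = 42,174 + 23,591 = 65,765.
Unemployment rate = 2,261 / 42,174 = 5.36%.
Labor force participation rate = 42,174 / 65,765 = 64.13%.

Unemployment rate ≈ 5.36%; labor force participation rate ≈ 64.13%.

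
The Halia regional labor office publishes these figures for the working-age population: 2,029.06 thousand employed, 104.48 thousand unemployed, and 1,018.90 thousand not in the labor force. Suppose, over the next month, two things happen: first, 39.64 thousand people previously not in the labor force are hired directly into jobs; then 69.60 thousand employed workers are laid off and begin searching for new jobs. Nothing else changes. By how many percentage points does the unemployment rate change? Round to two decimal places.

The unemployment rate changes by +3.11 percentage points.

Initially, labor force = 2,029.06 + 104.48 = 2,133.54 thousand, so u = 104.48/2,133.54 = 4.90%.
After the first change, employed and labor force both rise by 39.64; unemployed unchanged → E = 2,068.70, U = 104.48, labor force = 2,173.18 thousand.
After the second change, employed falls and unemployed rises by 69.60; labor force unchanged → E = 1,999.10, U = 174.08, labor force = 2,173.18 thousand.
New unemployment rate = 174.08 / 2,173.18 = 8.01%.
Change = 8.01% − 4.90% = +3.11 percentage points.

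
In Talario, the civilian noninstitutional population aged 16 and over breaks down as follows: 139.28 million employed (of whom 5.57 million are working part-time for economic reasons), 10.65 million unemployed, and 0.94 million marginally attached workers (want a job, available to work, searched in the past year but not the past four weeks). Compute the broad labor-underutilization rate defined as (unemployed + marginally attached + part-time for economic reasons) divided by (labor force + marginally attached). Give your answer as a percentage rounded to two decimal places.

Broad underutilization rate ≈ 11.37%.

Labor force = 139.28 + 10.65 = 149.93 million.
Numerator = 10.65 + 0.94 + 5.57 = 17.16 million.
Denominator = 149.93 + 0.94 = 150.87 million.
Broad rate = 17.16 / 150.87 = 11.37%.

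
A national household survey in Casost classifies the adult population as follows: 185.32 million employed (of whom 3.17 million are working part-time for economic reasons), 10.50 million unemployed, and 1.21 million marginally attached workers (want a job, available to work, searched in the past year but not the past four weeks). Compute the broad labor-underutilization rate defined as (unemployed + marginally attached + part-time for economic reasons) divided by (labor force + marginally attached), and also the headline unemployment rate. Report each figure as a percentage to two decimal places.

Broad underutilization rate ≈ 7.55%; headline unemployment rate ≈ 5.36%.

Labor force = 185.32 + 10.50 = 195.82 million.
Numerator = 10.50 + 1.21 + 3.17 = 14.88 million.
Denominator = 195.82 + 1.21 = 197.03 million.
Broad rate = 14.88 / 197.03 = 7.55%.
Headline unemployment rate = 10.50 / 195.82 = 5.36%.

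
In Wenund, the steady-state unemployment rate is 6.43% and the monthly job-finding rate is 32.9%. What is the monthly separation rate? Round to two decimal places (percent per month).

From u* = s/(s+f): s = u·f/(1−u).
s = 0.0643 × 32.9 / (1 − 0.0643) = 2.1155 / 0.9357 ≈ 2.26% per month.

Separation rate ≈ 2.26% per month.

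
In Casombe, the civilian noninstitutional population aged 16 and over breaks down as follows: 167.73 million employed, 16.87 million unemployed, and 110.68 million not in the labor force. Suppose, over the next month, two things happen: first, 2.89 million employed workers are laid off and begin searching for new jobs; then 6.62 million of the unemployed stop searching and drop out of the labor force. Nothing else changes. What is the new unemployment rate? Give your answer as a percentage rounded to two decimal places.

New unemployment rate ≈ 7.38%.

Initially, labor force = 167.73 + 16.87 = 184.60 million, so u = 16.87/184.60 = 9.14%.
After the first change, employed falls and unemployed rises by 2.89; labor force unchanged → E = 164.84, U = 19.76, labor force = 184.60 million.
After the second change, unemployed and labor force both fall by 6.62 → E = 164.84, U = 13.14, labor force = 177.98 million.
New unemployment rate = 13.14 / 177.98 = 7.38%.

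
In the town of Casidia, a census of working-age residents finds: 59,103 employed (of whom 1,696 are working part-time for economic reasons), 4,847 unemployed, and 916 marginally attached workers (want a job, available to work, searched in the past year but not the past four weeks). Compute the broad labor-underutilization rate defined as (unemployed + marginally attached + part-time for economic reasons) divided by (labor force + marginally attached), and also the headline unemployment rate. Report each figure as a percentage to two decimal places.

Broad underutilization rate ≈ 11.50%; headline unemployment rate ≈ 7.58%.

Labor force = 59,103 + 4,847 = 63,950.
Numerator = 4,847 + 916 + 1,696 = 7,459.
Denominator = 63,950 + 916 = 64,866.
Broad rate = 7,459 / 64,866 = 11.50%.
Headline unemployment rate = 4,847 / 63,950 = 7.58%.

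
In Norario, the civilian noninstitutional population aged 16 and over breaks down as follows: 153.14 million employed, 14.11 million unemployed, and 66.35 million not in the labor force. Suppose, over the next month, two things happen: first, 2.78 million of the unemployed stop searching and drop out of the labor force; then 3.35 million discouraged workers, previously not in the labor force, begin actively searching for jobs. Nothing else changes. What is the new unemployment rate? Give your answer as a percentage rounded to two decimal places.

New unemployment rate ≈ 8.75%.

Initially, labor force = 153.14 + 14.11 = 167.25 million, so u = 14.11/167.25 = 8.44%.
After the first change, unemployed and labor force both fall by 2.78 → E = 153.14, U = 11.33, labor force = 164.47 million.
After the second change, unemployed and labor force both rise by 3.35 → E = 153.14, U = 14.68, labor force = 167.82 million.
New unemployment rate = 14.68 / 167.82 = 8.75%.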